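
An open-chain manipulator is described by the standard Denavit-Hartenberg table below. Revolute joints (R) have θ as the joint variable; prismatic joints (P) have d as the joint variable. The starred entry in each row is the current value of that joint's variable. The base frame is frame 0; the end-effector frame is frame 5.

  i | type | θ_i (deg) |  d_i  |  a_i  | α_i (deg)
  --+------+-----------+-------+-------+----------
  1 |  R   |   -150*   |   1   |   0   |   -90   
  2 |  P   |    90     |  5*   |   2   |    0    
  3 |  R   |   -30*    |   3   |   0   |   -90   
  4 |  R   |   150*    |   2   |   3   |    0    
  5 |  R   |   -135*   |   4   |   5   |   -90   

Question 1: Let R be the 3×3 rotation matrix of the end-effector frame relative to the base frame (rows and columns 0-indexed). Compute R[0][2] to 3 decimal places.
-0.371

End-effector z-axis (col 2 of R) = (-0.3709,0.9012,0.2241)
R[0][2] = -0.3709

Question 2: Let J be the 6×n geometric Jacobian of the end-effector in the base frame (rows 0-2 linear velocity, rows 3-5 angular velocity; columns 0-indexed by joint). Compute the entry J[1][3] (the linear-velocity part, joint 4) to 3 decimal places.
axis z_3 = (0.7500,0.4330,-0.5000); lever o_n−o_3 = (2.1367,4.4599,-4.9326)
cross product → J_v[:, 3] = (0.0941,2.6311,2.4198)
J_ω[:, 3] = z_3
entry J[1][3] = 2.6311

2.631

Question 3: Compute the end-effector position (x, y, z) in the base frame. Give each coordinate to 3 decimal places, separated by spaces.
6.137 -2.468 -5.933

after link 1: o_1 = (0.0000, 0.0000, 1.0000)
after link 2: o_2 = (2.5000, -4.3301, -1.0000)
after link 3: o_3 = (4.0000, -6.9282, -1.0000)
after link 4: o_4 = (5.8750, -4.1136, 0.2500)
after link 5: o_5 = (6.1367, -2.4683, -5.9326)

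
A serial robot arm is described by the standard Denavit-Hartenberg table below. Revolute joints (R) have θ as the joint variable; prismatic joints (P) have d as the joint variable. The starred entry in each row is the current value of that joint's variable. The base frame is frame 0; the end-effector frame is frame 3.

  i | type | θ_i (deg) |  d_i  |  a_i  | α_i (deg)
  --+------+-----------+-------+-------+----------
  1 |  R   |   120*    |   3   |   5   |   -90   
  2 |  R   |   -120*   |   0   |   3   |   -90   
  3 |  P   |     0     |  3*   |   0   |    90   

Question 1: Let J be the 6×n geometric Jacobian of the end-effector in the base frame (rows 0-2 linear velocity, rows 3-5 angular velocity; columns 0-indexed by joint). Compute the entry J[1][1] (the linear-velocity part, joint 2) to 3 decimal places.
axis z_1 = (-0.8660,-0.5000,0.0000); lever o_n−o_1 = (-0.5490,0.9510,4.0981)
cross product → J_v[:, 1] = (-2.0490,3.5490,-1.0981)
J_ω[:, 1] = z_1
entry J[1][1] = 3.5490

3.549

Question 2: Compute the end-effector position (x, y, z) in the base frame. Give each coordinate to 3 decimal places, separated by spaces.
-3.049 5.281 7.098

after link 1: o_1 = (-2.5000, 4.3301, 3.0000)
after link 2: o_2 = (-1.7500, 3.0311, 5.5981)
after link 3: o_3 = (-3.0490, 5.2811, 7.0981)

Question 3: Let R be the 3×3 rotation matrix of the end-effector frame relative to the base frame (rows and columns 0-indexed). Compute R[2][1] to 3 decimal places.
0.500

End-effector y-axis (col 1 of R) = (-0.4330,0.7500,0.5000)
R[2][1] = 0.5000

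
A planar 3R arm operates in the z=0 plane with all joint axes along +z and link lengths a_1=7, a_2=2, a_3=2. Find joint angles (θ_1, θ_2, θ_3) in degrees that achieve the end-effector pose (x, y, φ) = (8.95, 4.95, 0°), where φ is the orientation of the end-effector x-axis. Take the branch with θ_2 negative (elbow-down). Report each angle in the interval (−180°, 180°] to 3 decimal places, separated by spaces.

44.997 -44.983 -0.014

wrist centre = target − a_3·(cos φ, sin φ) = (6.9500, 4.9500)
cos θ_2 = (72.8050−7²−2²)/(2·7·2) = 0.7073; θ_2 = -44.9826° (elbow-down)
β = atan2(4.9500,6.9500) = 35.4596°; ψ = atan2(-1.4138,8.4146) = -9.5375°
θ_1 = β − ψ = 44.9971°
θ_3 = φ − θ_1 − θ_2 = -0.0145° (wrapped to (-180°,180°])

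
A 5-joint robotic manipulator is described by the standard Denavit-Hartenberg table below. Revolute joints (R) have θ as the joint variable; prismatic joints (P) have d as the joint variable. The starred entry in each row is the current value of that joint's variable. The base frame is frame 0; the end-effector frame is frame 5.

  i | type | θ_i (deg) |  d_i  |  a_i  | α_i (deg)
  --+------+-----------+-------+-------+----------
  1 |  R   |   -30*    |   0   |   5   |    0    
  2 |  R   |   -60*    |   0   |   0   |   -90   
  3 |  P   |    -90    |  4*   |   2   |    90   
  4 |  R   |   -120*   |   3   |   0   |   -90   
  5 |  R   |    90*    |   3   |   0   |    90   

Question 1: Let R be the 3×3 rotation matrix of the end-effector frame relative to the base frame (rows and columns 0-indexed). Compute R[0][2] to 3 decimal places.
-0.866

End-effector z-axis (col 2 of R) = (-0.8660,-0.0000,-0.5000)
R[0][2] = -0.8660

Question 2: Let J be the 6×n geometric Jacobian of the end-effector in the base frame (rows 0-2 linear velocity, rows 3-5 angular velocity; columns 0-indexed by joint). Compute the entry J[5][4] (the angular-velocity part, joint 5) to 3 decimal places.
0.866

axis z_4 = (-0.5000,-0.0000,0.8660); lever o_n−o_4 = (-1.5000,-0.0000,2.5981)
cross product → J_v[:, 4] = (0.0000,-0.0000,0.0000)
J_ω[:, 4] = z_4
entry J[5][4] = 0.8660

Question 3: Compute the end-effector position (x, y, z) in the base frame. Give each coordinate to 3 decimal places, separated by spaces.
6.830 0.500 4.598

after link 1: o_1 = (4.3301, -2.5000, 0.0000)
after link 2: o_2 = (4.3301, -2.5000, 0.0000)
after link 3: o_3 = (8.3301, -2.5000, 2.0000)
after link 4: o_4 = (8.3301, 0.5000, 2.0000)
after link 5: o_5 = (6.8301, 0.5000, 4.5981)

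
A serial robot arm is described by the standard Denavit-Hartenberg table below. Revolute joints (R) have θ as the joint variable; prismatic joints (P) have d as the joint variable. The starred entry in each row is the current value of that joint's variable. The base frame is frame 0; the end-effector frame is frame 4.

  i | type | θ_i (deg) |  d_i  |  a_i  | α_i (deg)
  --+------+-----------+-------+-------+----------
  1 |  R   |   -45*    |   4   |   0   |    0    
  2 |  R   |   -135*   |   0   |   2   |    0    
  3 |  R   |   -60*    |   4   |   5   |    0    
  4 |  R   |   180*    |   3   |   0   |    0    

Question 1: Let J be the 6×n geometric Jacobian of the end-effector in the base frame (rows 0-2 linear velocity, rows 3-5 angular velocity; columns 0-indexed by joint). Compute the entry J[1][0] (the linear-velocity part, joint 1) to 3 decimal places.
-4.500

axis z_0 = ẑ; lever o_n−o_0 = (-4.5000,4.3301,11.0000)
cross product → J_v[:, 0] = (-4.3301,-4.5000,0.0000)
J_ω[:, 0] = z_0
entry J[1][0] = -4.5000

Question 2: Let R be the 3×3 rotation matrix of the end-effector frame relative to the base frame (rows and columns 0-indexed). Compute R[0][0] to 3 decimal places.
End-effector x-axis (col 0 of R) = (0.5000,-0.8660,0.0000)
R[0][0] = 0.5000

0.500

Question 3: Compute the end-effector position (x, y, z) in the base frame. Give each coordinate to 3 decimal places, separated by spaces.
-4.500 4.330 11.000

after link 1: o_1 = (0.0000, 0.0000, 4.0000)
after link 2: o_2 = (-2.0000, -0.0000, 4.0000)
after link 3: o_3 = (-4.5000, 4.3301, 8.0000)
after link 4: o_4 = (-4.5000, 4.3301, 11.0000)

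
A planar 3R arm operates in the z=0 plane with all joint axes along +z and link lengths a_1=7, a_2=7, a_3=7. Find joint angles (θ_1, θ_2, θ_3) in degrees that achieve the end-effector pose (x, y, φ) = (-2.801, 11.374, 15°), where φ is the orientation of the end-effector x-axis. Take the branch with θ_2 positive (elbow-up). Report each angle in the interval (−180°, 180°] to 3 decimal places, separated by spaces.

120.005 29.991 -134.996

wrist centre = target − a_3·(cos φ, sin φ) = (-9.5625, 9.5623)
cos θ_2 = (182.8780−7²−7²)/(2·7·7) = 0.8661; θ_2 = 29.9912° (elbow-up)
β = atan2(9.5623,-9.5625) = 135.0006°; ψ = atan2(3.4991,13.0627) = 14.9956°
θ_1 = β − ψ = 120.0050°
θ_3 = φ − θ_1 − θ_2 = -134.9963° (wrapped to (-180°,180°])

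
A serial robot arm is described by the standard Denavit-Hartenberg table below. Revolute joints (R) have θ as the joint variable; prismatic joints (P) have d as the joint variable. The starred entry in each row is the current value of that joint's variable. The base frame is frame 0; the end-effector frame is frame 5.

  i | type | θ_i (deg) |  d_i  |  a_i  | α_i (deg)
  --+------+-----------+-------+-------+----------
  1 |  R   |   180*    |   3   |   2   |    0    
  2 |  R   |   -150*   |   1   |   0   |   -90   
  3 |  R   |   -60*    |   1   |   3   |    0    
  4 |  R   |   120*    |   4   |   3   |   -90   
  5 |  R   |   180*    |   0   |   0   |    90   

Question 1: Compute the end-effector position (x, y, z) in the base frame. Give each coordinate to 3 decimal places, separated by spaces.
-1.902 5.830 4.000

after link 1: o_1 = (-2.0000, 0.0000, 3.0000)
after link 2: o_2 = (-2.0000, 0.0000, 4.0000)
after link 3: o_3 = (-1.2010, 1.6160, 6.5981)
after link 4: o_4 = (-1.9019, 5.8301, 4.0000)
after link 5: o_5 = (-1.9019, 5.8301, 4.0000)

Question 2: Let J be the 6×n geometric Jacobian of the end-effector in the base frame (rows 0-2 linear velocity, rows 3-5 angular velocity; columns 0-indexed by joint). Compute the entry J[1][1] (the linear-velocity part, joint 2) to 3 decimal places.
axis z_1 = (0.0000,0.0000,1.0000); lever o_n−o_1 = (0.0981,5.8301,1.0000)
cross product → J_v[:, 1] = (-5.8301,0.0981,0.0000)
J_ω[:, 1] = z_1
entry J[1][1] = 0.0981

0.098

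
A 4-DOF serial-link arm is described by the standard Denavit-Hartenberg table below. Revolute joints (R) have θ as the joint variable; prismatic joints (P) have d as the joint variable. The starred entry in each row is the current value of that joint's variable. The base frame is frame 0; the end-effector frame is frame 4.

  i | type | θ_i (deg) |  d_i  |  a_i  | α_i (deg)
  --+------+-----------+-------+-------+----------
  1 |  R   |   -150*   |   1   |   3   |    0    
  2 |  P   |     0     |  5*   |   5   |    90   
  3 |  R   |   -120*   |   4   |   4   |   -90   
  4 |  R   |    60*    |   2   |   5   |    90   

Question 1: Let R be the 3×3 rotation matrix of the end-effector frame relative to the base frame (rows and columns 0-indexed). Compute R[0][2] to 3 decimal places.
End-effector z-axis (col 2 of R) = (0.1250,0.6495,-0.7500)
R[0][2] = 0.1250

0.125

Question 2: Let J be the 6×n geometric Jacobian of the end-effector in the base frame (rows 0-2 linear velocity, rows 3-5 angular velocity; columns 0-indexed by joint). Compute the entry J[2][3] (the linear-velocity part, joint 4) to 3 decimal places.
3.750

axis z_3 = (-0.7500,-0.4330,-0.5000); lever o_n−o_3 = (1.7476,-3.9910,-3.1651)
cross product → J_v[:, 3] = (-0.6250,-3.2476,3.7500)
J_ω[:, 3] = z_3
entry J[2][3] = 3.7500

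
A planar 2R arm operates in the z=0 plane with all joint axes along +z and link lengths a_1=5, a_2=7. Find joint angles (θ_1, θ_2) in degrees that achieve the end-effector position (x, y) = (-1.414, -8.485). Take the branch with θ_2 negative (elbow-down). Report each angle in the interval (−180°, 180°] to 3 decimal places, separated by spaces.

cos θ_2 = (73.9946−5²−7²)/(2·5·7) = -0.0001; θ_2 = -90.0044° (elbow-down)
β = atan2(-8.4850,-1.4140) = -99.4612°; ψ = atan2(-7.0000,4.9995) = -54.4652°
θ_1 = β − ψ = -44.9960°

-44.996 -90.004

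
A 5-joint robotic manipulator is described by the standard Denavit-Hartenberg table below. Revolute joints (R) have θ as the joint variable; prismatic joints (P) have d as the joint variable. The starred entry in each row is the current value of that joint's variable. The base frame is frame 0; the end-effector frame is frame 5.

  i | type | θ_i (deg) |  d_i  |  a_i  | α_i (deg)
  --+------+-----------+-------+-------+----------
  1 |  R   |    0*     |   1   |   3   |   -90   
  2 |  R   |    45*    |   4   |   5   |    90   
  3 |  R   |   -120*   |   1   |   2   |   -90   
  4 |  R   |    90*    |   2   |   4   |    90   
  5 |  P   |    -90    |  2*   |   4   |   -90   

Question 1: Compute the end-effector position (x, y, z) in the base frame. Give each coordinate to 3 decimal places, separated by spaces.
after link 1: o_1 = (3.0000, 0.0000, 1.0000)
after link 2: o_2 = (6.5355, 4.0000, -2.5355)
after link 3: o_3 = (6.5355, 2.2679, -1.1213)
after link 4: o_4 = (4.9319, 1.2679, -5.1745)
after link 5: o_5 = (1.7753, 1.5359, -2.0179)

1.775 1.536 -2.018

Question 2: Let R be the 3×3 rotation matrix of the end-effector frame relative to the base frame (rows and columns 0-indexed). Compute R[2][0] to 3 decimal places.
End-effector x-axis (col 0 of R) = (-0.6124,0.5000,0.6124)
R[2][0] = 0.6124

0.612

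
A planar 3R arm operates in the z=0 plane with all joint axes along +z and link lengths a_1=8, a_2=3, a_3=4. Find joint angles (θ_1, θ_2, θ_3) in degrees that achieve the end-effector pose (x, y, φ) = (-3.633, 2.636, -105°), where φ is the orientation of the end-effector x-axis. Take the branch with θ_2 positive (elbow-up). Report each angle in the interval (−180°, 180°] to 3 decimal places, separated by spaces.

wrist centre = target − a_3·(cos φ, sin φ) = (-2.5977, 6.4997)
cos θ_2 = (48.9943−8²−3²)/(2·8·3) = -0.5001; θ_2 = 120.0078° (elbow-up)
β = atan2(6.4997,-2.5977) = 111.7850°; ψ = atan2(2.5979,6.4996) = 21.7863°
θ_1 = β − ψ = 89.9987°
θ_3 = φ − θ_1 − θ_2 = 44.9935° (wrapped to (-180°,180°])

89.999 120.008 44.993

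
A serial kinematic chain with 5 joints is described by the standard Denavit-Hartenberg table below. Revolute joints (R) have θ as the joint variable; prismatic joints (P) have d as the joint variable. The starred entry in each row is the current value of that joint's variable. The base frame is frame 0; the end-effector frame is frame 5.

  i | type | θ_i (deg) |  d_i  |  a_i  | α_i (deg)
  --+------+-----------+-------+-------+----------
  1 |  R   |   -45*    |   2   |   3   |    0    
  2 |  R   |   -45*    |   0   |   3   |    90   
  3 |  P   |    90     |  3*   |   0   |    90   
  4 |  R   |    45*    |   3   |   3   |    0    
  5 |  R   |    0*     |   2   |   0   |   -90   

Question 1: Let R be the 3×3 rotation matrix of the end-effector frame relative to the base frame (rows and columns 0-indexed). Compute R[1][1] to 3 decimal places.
End-effector y-axis (col 1 of R) = (-0.0000,1.0000,0.0000)
R[1][1] = 1.0000

1.000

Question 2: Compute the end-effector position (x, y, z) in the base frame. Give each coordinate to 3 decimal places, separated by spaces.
-3.000 -10.121 4.121

after link 1: o_1 = (2.1213, -2.1213, 2.0000)
after link 2: o_2 = (2.1213, -5.1213, 2.0000)
after link 3: o_3 = (-0.8787, -5.1213, 2.0000)
after link 4: o_4 = (-3.0000, -8.1213, 4.1213)
after link 5: o_5 = (-3.0000, -10.1213, 4.1213)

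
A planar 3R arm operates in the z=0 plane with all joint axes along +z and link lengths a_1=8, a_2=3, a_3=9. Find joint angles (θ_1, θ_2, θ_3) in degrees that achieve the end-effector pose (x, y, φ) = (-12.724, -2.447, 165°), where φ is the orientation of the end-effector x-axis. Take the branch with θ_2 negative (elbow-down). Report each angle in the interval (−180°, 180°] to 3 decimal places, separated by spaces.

-110.318 -134.998 50.316

wrist centre = target − a_3·(cos φ, sin φ) = (-4.0307, -4.7764)
cos θ_2 = (39.0600−8²−3²)/(2·8·3) = -0.7071; θ_2 = -134.9981° (elbow-down)
β = atan2(-4.7764,-4.0307) = -130.1602°; ψ = atan2(-2.1214,5.8788) = -19.8424°
θ_1 = β − ψ = -110.3179°
θ_3 = φ − θ_1 − θ_2 = 50.3160° (wrapped to (-180°,180°])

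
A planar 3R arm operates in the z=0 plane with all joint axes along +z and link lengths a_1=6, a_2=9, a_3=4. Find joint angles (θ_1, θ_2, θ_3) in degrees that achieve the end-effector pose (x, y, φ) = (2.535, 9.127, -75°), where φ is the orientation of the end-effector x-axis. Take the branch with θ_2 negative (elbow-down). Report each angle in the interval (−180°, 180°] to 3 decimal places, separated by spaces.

119.998 -59.995 -135.003

wrist centre = target − a_3·(cos φ, sin φ) = (1.4997, 12.9907)
cos θ_2 = (171.0075−6²−9²)/(2·6·9) = 0.5001; θ_2 = -59.9954° (elbow-down)
β = atan2(12.9907,1.4997) = 83.4146°; ψ = atan2(-7.7939,10.5006) = -36.5839°
θ_1 = β − ψ = 119.9984°
θ_3 = φ − θ_1 − θ_2 = -135.0031° (wrapped to (-180°,180°])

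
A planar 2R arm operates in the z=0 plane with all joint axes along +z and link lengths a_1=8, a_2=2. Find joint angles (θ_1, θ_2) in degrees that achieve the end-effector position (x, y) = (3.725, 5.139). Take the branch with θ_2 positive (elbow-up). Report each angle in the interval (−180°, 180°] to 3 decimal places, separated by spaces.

cos θ_2 = (40.2849−8²−2²)/(2·8·2) = -0.8661; θ_2 = 150.0080° (elbow-up)
β = atan2(5.1390,3.7250) = 54.0636°; ψ = atan2(0.9998,6.2678) = 9.0627°
θ_1 = β − ψ = 45.0008°

45.001 150.008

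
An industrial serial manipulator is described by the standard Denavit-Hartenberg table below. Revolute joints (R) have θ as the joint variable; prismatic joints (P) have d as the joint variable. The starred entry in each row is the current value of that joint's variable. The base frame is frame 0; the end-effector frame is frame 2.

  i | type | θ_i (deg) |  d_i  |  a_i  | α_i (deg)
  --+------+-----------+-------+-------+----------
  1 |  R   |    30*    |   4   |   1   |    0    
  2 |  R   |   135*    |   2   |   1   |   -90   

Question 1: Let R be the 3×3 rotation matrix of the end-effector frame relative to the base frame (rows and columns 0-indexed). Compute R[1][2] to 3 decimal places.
End-effector z-axis (col 2 of R) = (-0.2588,-0.9659,0.0000)
R[1][2] = -0.9659

-0.966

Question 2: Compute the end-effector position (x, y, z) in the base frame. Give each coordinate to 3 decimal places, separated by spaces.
-0.100 0.759 6.000

after link 1: o_1 = (0.8660, 0.5000, 4.0000)
after link 2: o_2 = (-0.0999, 0.7588, 6.0000)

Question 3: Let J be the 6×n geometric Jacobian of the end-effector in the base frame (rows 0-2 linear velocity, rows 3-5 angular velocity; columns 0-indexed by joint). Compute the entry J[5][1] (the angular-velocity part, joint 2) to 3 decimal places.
1.000

axis z_1 = (0.0000,0.0000,1.0000); lever o_n−o_1 = (-0.9659,0.2588,2.0000)
cross product → J_v[:, 1] = (-0.2588,-0.9659,0.0000)
J_ω[:, 1] = z_1
entry J[5][1] = 1.0000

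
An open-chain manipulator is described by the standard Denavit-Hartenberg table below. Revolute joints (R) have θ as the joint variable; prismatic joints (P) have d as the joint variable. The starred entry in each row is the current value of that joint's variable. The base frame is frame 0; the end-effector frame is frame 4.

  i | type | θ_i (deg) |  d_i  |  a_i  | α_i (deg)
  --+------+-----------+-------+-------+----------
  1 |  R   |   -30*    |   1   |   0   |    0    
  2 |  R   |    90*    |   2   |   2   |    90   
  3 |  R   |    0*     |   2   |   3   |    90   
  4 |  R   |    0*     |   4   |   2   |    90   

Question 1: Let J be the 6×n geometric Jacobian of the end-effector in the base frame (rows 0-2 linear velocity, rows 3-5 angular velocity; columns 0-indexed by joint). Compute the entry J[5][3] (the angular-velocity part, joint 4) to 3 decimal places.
axis z_3 = (0.0000,-0.0000,-1.0000); lever o_n−o_3 = (1.0000,1.7321,-4.0000)
cross product → J_v[:, 3] = (1.7321,-1.0000,0.0000)
J_ω[:, 3] = z_3
entry J[5][3] = -1.0000

-1.000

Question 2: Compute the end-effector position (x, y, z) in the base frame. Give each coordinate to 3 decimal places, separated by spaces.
5.232 5.062 -1.000

after link 1: o_1 = (0.0000, 0.0000, 1.0000)
after link 2: o_2 = (1.0000, 1.7321, 3.0000)
after link 3: o_3 = (4.2321, 3.3301, 3.0000)
after link 4: o_4 = (5.2321, 5.0622, -1.0000)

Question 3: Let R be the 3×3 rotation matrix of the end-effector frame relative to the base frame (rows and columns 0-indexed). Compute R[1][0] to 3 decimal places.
0.866

End-effector x-axis (col 0 of R) = (0.5000,0.8660,0.0000)
R[1][0] = 0.8660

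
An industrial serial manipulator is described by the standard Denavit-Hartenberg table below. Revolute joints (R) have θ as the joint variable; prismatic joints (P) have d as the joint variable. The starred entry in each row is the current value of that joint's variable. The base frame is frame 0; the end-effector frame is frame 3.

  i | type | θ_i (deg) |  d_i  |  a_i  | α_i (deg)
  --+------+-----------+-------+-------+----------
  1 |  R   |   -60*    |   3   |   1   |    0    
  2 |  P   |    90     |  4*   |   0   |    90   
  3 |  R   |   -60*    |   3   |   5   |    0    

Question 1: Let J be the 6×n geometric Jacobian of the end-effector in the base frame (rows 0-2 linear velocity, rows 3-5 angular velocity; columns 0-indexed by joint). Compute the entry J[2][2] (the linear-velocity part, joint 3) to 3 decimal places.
2.500

axis z_2 = (0.5000,-0.8660,0.0000); lever o_n−o_2 = (3.6651,-1.3481,-4.3301)
cross product → J_v[:, 2] = (3.7500,2.1651,2.5000)
J_ω[:, 2] = z_2
entry J[2][2] = 2.5000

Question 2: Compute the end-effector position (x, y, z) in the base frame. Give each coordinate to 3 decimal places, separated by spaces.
4.165 -2.214 2.670

after link 1: o_1 = (0.5000, -0.8660, 3.0000)
after link 2: o_2 = (0.5000, -0.8660, 7.0000)
after link 3: o_3 = (4.1651, -2.2141, 2.6699)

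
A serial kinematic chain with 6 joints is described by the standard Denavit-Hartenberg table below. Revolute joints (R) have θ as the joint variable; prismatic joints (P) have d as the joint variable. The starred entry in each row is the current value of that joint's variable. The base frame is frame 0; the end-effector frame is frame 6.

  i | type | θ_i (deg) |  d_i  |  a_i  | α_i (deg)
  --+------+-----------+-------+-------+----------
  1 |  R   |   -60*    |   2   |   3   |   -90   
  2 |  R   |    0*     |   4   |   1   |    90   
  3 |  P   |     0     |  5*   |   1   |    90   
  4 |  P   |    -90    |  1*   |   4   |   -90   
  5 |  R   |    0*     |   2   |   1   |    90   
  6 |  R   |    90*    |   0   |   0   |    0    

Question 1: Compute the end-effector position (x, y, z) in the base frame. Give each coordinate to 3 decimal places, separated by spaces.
after link 1: o_1 = (1.5000, -2.5981, 2.0000)
after link 2: o_2 = (5.4641, -1.4641, 2.0000)
after link 3: o_3 = (5.9641, -2.3301, 7.0000)
after link 4: o_4 = (5.0981, -2.8301, 3.0000)
after link 5: o_5 = (6.0981, -4.5622, 2.0000)
after link 6: o_6 = (6.0981, -4.5622, 2.0000)

6.098 -4.562 2.000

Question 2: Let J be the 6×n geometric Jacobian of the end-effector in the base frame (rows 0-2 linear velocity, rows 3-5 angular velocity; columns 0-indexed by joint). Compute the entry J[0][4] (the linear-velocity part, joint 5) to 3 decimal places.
axis z_4 = (0.5000,-0.8660,0.0000); lever o_n−o_4 = (1.0000,-1.7321,-1.0000)
cross product → J_v[:, 4] = (0.8660,0.5000,-0.0000)
J_ω[:, 4] = z_4
entry J[0][4] = 0.8660

0.866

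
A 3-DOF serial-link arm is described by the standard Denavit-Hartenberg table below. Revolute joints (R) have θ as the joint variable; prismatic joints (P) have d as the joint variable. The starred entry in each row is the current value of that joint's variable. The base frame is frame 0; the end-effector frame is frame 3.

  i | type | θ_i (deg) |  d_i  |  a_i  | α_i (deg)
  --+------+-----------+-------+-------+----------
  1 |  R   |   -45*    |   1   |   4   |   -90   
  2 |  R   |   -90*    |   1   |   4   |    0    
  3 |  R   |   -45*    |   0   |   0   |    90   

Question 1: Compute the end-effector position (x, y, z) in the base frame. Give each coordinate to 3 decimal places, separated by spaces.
after link 1: o_1 = (2.8284, -2.8284, 1.0000)
after link 2: o_2 = (3.5355, -2.1213, 5.0000)
after link 3: o_3 = (3.5355, -2.1213, 5.0000)

3.536 -2.121 5.000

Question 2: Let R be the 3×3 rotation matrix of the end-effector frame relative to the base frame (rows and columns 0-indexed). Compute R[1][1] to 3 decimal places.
End-effector y-axis (col 1 of R) = (0.7071,0.7071,0.0000)
R[1][1] = 0.7071

0.707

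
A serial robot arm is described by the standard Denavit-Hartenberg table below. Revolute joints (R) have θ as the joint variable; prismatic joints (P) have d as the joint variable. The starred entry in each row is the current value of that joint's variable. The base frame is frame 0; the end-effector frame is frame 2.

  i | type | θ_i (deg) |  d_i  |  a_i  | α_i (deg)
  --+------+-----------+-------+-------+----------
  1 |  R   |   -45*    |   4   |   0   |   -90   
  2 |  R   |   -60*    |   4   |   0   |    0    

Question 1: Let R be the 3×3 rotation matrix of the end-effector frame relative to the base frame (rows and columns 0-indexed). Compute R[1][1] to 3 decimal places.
End-effector y-axis (col 1 of R) = (0.6124,-0.6124,-0.5000)
R[1][1] = -0.6124

-0.612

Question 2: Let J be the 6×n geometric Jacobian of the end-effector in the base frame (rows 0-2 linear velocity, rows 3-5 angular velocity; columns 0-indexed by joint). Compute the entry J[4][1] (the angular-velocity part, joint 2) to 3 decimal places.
0.707

axis z_1 = (0.7071,0.7071,0.0000); lever o_n−o_1 = (2.8284,2.8284,0.0000)
cross product → J_v[:, 1] = (-0.0000,0.0000,0.0000)
J_ω[:, 1] = z_1
entry J[4][1] = 0.7071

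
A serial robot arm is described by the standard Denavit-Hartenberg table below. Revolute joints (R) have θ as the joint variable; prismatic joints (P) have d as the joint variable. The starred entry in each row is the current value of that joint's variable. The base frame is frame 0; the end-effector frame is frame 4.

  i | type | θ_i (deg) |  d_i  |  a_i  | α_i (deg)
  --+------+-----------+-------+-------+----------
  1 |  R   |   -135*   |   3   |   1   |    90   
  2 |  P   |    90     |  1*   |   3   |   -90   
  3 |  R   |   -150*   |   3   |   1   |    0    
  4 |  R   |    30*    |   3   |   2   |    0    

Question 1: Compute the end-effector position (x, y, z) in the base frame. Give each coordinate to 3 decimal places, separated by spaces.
1.250 5.821 4.134

after link 1: o_1 = (-0.7071, -0.7071, 3.0000)
after link 2: o_2 = (-1.4142, -0.0000, 6.0000)
after link 3: o_3 = (0.3536, 2.4749, 5.1340)
after link 4: o_4 = (1.2501, 5.8209, 4.1340)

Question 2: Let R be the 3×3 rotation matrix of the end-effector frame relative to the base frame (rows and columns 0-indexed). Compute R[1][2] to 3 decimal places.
0.707

End-effector z-axis (col 2 of R) = (0.7071,0.7071,0.0000)
R[1][2] = 0.7071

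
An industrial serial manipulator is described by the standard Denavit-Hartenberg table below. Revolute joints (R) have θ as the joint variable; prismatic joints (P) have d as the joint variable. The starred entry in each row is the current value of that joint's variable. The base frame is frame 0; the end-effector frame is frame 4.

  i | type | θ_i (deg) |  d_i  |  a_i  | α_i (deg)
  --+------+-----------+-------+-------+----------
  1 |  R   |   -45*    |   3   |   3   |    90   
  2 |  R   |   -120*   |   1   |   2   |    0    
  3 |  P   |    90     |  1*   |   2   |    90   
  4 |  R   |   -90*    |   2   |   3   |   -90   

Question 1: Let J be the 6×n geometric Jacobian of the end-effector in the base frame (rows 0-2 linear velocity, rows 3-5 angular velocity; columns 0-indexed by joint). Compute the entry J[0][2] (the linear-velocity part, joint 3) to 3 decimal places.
-0.707

prismatic axis z_2 = (-0.7071,-0.7071,0.0000)
J_v[:, 2] = z_2; J_ω[:, 2] = (0,0,0)
entry J[0][2] = -0.7071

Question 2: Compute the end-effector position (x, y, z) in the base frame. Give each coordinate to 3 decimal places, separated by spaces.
after link 1: o_1 = (2.1213, -2.1213, 3.0000)
after link 2: o_2 = (0.7071, -2.1213, 1.2679)
after link 3: o_3 = (1.2247, -4.0532, 0.2679)
after link 4: o_4 = (2.6390, -1.2247, -1.4641)

2.639 -1.225 -1.464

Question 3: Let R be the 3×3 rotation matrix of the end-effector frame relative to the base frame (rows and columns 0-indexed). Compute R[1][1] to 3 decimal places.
-0.354

End-effector y-axis (col 1 of R) = (0.3536,-0.3536,0.8660)
R[1][1] = -0.3536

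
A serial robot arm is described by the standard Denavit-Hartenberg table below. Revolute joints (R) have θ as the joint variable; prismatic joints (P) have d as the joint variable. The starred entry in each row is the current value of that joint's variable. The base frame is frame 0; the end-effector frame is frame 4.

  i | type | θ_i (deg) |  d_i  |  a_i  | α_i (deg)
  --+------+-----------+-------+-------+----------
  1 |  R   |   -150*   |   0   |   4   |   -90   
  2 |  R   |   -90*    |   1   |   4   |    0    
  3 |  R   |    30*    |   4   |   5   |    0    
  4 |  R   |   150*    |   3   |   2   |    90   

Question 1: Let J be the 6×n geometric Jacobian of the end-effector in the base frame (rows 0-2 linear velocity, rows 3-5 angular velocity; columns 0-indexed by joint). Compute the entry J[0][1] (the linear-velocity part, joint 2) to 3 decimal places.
-5.482

axis z_1 = (0.5000,-0.8660,0.0000); lever o_n−o_1 = (1.8349,-8.1782,6.3301)
cross product → J_v[:, 1] = (-5.4821,-3.1651,-2.5000)
J_ω[:, 1] = z_1
entry J[0][1] = -5.4821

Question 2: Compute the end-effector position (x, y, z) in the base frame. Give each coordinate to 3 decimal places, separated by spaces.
-1.629 -10.178 6.330

after link 1: o_1 = (-3.4641, -2.0000, 0.0000)
after link 2: o_2 = (-2.9641, -2.8660, 4.0000)
after link 3: o_3 = (-3.1292, -7.5801, 8.3301)
after link 4: o_4 = (-1.6292, -10.1782, 6.3301)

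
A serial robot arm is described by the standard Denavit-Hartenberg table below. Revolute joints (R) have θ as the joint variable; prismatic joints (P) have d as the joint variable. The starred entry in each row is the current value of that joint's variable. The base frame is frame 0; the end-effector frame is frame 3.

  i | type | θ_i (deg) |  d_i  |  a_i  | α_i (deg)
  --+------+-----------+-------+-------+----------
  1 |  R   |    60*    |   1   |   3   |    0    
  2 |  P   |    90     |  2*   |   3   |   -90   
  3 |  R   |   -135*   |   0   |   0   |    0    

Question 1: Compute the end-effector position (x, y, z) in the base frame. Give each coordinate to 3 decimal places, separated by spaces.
-1.098 4.098 3.000

after link 1: o_1 = (1.5000, 2.5981, 1.0000)
after link 2: o_2 = (-1.0981, 4.0981, 3.0000)
after link 3: o_3 = (-1.0981, 4.0981, 3.0000)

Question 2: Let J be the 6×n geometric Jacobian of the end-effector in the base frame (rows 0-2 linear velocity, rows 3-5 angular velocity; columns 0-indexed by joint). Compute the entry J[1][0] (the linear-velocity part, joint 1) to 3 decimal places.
-1.098

axis z_0 = ẑ; lever o_n−o_0 = (-1.0981,4.0981,3.0000)
cross product → J_v[:, 0] = (-4.0981,-1.0981,0.0000)
J_ω[:, 0] = z_0
entry J[1][0] = -1.0981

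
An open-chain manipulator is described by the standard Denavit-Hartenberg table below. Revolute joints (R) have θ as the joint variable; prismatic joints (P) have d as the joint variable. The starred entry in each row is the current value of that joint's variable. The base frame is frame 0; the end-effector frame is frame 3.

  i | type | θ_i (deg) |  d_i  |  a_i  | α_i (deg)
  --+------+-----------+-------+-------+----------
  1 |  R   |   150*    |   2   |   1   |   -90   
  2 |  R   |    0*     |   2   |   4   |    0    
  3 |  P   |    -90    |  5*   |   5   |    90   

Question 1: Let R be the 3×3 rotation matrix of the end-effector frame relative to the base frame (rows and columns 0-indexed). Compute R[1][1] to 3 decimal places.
End-effector y-axis (col 1 of R) = (-0.5000,-0.8660,0.0000)
R[1][1] = -0.8660

-0.866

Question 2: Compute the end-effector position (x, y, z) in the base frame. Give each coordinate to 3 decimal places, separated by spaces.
-7.830 -3.562 7.000

after link 1: o_1 = (-0.8660, 0.5000, 2.0000)
after link 2: o_2 = (-5.3301, 0.7679, 2.0000)
after link 3: o_3 = (-7.8301, -3.5622, 7.0000)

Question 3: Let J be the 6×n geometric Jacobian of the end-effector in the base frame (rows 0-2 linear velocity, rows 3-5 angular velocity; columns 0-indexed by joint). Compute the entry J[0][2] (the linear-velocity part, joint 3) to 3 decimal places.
-0.500

prismatic axis z_2 = (-0.5000,-0.8660,0.0000)
J_v[:, 2] = z_2; J_ω[:, 2] = (0,0,0)
entry J[0][2] = -0.5000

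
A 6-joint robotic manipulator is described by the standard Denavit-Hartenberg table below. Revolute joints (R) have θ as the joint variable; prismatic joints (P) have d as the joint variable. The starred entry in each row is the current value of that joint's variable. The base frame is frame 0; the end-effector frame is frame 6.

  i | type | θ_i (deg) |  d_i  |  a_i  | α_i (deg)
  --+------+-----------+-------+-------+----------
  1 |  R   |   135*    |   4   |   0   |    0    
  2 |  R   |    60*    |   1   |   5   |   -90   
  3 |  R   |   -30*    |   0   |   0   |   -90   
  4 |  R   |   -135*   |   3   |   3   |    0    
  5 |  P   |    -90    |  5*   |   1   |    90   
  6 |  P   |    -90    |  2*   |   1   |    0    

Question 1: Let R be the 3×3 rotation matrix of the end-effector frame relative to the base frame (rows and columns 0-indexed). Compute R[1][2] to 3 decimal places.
End-effector z-axis (col 2 of R) = (-0.7745,0.5245,0.3536)
R[1][2] = 0.5245

0.525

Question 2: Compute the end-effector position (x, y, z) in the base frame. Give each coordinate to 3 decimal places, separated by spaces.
-7.027 -1.883 -1.769

after link 1: o_1 = (0.0000, 0.0000, 4.0000)
after link 2: o_2 = (-4.8296, -1.2941, 5.0000)
after link 3: o_3 = (-4.8296, -1.2941, 5.0000)
after link 4: o_4 = (-3.9550, -3.2559, 1.3413)
after link 5: o_5 = (-5.9613, -3.0614, -3.3424)
after link 6: o_6 = (-7.0274, -1.8830, -1.7693)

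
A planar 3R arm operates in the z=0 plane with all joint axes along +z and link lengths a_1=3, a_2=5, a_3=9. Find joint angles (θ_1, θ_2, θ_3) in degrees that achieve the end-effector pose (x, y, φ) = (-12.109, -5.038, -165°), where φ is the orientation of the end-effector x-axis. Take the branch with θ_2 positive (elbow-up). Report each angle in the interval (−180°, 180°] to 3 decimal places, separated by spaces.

wrist centre = target − a_3·(cos φ, sin φ) = (-3.4157, -2.7086)
cos θ_2 = (19.0035−3²−5²)/(2·3·5) = -0.4999; θ_2 = 119.9924° (elbow-up)
β = atan2(-2.7086,-3.4157) = -141.5855°; ψ = atan2(4.3305,0.5006) = 83.4062°
θ_1 = β − ψ = -224.9917°
θ_3 = φ − θ_1 − θ_2 = -60.0006° (wrapped to (-180°,180°])

135.008 119.992 -60.001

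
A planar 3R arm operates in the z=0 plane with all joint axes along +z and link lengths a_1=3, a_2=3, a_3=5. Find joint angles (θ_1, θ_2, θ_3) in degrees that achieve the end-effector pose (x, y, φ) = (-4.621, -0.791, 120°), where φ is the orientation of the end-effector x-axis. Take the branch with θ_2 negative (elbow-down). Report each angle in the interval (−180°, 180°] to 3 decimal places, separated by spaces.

-89.990 -45.015 -104.995

wrist centre = target − a_3·(cos φ, sin φ) = (-2.1210, -5.1211)
cos θ_2 = (30.7246−3²−3²)/(2·3·3) = 0.7069; θ_2 = -45.0150° (elbow-down)
β = atan2(-5.1211,-2.1210) = -112.4977°; ψ = atan2(-2.1219,5.1208) = -22.5075°
θ_1 = β − ψ = -89.9902°
θ_3 = φ − θ_1 − θ_2 = -104.9948° (wrapped to (-180°,180°])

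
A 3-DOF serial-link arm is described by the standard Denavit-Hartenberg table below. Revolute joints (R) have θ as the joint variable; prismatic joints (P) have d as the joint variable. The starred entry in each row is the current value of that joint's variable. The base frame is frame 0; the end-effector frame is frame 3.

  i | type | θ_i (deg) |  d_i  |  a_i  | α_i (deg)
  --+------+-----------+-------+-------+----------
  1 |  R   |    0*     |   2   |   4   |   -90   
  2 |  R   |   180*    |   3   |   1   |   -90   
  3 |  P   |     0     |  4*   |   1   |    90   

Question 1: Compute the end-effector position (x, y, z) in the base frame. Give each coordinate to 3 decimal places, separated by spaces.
after link 1: o_1 = (4.0000, 0.0000, 2.0000)
after link 2: o_2 = (3.0000, 3.0000, 2.0000)
after link 3: o_3 = (2.0000, 3.0000, 6.0000)

2.000 3.000 6.000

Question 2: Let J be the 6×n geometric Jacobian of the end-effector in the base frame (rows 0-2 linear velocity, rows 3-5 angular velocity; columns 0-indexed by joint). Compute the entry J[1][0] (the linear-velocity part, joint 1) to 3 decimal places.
axis z_0 = ẑ; lever o_n−o_0 = (2.0000,3.0000,6.0000)
cross product → J_v[:, 0] = (-3.0000,2.0000,0.0000)
J_ω[:, 0] = z_0
entry J[1][0] = 2.0000

2.000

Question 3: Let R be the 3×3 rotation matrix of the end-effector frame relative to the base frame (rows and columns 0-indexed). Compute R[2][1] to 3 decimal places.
1.000

End-effector y-axis (col 1 of R) = (-0.0000,-0.0000,1.0000)
R[2][1] = 1.0000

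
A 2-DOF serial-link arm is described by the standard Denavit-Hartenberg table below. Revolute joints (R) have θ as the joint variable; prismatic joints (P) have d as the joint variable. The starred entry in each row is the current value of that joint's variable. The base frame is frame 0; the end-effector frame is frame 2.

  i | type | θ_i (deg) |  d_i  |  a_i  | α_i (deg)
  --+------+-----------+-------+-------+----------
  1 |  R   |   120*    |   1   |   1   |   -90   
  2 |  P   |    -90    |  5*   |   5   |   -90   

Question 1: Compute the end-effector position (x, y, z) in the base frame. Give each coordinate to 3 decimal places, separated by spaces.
-4.830 -1.634 6.000

after link 1: o_1 = (-0.5000, 0.8660, 1.0000)
after link 2: o_2 = (-4.8301, -1.6340, 6.0000)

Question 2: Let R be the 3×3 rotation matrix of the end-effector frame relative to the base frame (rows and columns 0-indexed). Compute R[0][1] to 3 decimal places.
0.866

End-effector y-axis (col 1 of R) = (0.8660,0.5000,-0.0000)
R[0][1] = 0.8660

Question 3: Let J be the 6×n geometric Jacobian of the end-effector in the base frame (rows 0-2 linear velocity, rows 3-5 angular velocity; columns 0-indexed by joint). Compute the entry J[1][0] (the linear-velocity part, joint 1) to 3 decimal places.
-4.830

axis z_0 = ẑ; lever o_n−o_0 = (-4.8301,-1.6340,6.0000)
cross product → J_v[:, 0] = (1.6340,-4.8301,0.0000)
J_ω[:, 0] = z_0
entry J[1][0] = -4.8301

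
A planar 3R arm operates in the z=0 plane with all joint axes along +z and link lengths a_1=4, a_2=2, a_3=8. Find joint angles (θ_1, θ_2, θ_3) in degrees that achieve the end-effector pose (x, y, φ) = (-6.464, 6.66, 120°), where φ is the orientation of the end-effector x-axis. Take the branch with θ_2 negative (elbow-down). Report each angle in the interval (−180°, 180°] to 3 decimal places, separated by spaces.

-149.995 -150.003 59.998

wrist centre = target − a_3·(cos φ, sin φ) = (-2.4640, -0.2682)
cos θ_2 = (6.1432−4²−2²)/(2·4·2) = -0.8660; θ_2 = -150.0026° (elbow-down)
β = atan2(-0.2682,-2.4640) = -173.7879°; ψ = atan2(-0.9999,2.2679) = -23.7927°
θ_1 = β − ψ = -149.9952°
θ_3 = φ − θ_1 − θ_2 = 59.9978° (wrapped to (-180°,180°])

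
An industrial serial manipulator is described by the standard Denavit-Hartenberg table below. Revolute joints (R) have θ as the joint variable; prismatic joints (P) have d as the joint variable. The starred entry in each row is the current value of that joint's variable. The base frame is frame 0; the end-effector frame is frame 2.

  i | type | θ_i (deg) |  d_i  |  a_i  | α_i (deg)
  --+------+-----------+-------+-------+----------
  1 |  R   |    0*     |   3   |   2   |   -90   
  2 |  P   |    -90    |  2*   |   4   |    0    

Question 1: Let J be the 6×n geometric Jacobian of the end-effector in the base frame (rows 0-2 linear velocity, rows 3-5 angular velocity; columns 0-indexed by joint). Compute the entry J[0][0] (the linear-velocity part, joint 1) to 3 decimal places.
-2.000

axis z_0 = ẑ; lever o_n−o_0 = (2.0000,2.0000,7.0000)
cross product → J_v[:, 0] = (-2.0000,2.0000,0.0000)
J_ω[:, 0] = z_0
entry J[0][0] = -2.0000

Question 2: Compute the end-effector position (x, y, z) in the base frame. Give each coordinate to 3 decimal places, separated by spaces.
after link 1: o_1 = (2.0000, 0.0000, 3.0000)
after link 2: o_2 = (2.0000, 2.0000, 7.0000)

2.000 2.000 7.000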